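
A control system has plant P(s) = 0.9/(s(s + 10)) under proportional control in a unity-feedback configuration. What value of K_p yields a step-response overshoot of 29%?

K_p = 207

From %OS = 100·exp(−πζ/√(1−ζ²)) = 29%, ζ = −ln(0.29)/√(π²+ln²(0.29)) = 0.3666.
Characteristic equation s² + 10s + 0.9K_p = 0 gives ζ = 10/(2√(0.9K_p)).
Setting ζ = 0.3666: √(0.9K_p) = 10/(2·0.3666) = 13.64, so K_p = 186/0.9 = 207.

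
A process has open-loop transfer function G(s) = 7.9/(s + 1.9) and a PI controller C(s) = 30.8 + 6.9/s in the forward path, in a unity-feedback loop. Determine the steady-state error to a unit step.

0

The open loop C(s)G(s) has a pole at the origin (type 1), so the static position error constant is infinite and e_ss = 1/(1+∞) = 0.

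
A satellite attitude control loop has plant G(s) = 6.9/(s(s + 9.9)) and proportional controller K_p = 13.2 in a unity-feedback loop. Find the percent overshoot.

From 1 + K_pG(s) = 0: s² + 9.9s + 91.08 = 0 ⇒ ω_n = 9.544, ζ = 0.5187.
%OS = 100·exp(−πζ/√(1−ζ²)) = 100·exp(−π·0.5187/√0.731) = 14.9%.

14.9%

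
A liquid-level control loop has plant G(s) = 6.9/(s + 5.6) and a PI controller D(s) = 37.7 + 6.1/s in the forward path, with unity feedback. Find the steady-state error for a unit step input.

The open loop D(s)G(s) has a pole at the origin (type 1), so the static position error constant is infinite and e_ss = 1/(1+∞) = 0.

0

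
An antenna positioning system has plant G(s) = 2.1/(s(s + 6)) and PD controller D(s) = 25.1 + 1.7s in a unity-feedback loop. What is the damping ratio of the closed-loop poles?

ζ = 0.659

Forward path: (25.1 + 1.7s)·2.1/(s(s+6)). The closed-loop characteristic equation is s² + (6 + 2.1·1.7)s + 2.1·25.1 = 0.
That is s² + 9.57s + 52.71 = 0, so ω_n = 7.26 rad/s and ζ = 9.57/(2·7.26) = 0.6591.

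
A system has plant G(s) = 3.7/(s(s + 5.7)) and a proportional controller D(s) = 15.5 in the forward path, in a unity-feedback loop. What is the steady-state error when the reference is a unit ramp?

The loop has one pole at the origin (type 1). Velocity error constant K_v = lim_{s→0} s·D(s)G(s) = 15.5·3.7/5.7 = 10.06.
Steady-state error to a unit ramp: e_ss = 1/K_v = 0.0994.

0.0994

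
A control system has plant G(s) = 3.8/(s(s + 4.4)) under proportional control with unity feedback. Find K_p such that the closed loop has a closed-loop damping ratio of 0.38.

Closed-loop characteristic equation: s² + 4.4s + K_p·3.8 = 0.
So ω_n = √(3.8K_p) and 2ζω_n = 4.4, giving ζ = 4.4/(2√(3.8K_p)).
Setting ζ = 0.38: √(3.8K_p) = 4.4/(2·0.38) = 5.789, so K_p = 33.52/3.8 = 8.82.

K_p = 8.82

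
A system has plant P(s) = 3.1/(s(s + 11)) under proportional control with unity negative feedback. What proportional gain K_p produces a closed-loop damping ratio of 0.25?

K_p = 156

Closed-loop characteristic equation: s² + 11s + K_p·3.1 = 0.
So ω_n = √(3.1K_p) and 2ζω_n = 11, giving ζ = 11/(2√(3.1K_p)).
Setting ζ = 0.25: √(3.1K_p) = 11/(2·0.25) = 22, so K_p = 484/3.1 = 156.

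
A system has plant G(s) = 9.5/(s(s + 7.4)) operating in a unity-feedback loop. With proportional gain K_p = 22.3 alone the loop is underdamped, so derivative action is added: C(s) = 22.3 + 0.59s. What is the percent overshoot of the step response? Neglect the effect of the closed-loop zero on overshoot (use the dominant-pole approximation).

20.8%

Forward path: (22.3 + 0.59s)·9.5/(s(s+7.4)). The closed-loop characteristic equation is s² + (7.4 + 9.5·0.59)s + 9.5·22.3 = 0.
That is s² + 13s + 211.8 = 0, so ω_n = 14.56 rad/s and ζ = 13/(2·14.56) = 0.4468.
%OS = 100·exp(−πζ/√(1−ζ²)) = 20.8%.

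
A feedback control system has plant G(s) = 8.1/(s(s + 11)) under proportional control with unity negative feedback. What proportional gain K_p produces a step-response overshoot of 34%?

From %OS = 100·exp(−πζ/√(1−ζ²)) = 34%, ζ = −ln(0.34)/√(π²+ln²(0.34)) = 0.3248.
Characteristic equation s² + 11s + 8.1K_p = 0 gives ζ = 11/(2√(8.1K_p)).
Setting ζ = 0.3248: √(8.1K_p) = 11/(2·0.3248) = 16.93, so K_p = 286.8/8.1 = 35.4.

K_p = 35.4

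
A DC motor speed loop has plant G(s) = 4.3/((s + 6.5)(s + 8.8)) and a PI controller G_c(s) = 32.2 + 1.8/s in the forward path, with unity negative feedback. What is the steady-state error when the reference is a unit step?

0

The open loop G_c(s)G(s) has a pole at the origin (type 1), so the static position error constant is infinite and e_ss = 1/(1+∞) = 0.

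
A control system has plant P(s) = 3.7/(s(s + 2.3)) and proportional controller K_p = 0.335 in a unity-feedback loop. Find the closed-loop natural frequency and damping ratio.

ω_n = 1.11 rad/s, ζ = 1.03

1 + K_p·P(s) = 0 gives s² + 2.3s + 1.24 = 0.
Matching s² + 2ζω_n s + ω_n²: ω_n = √1.24 = 1.113 rad/s and 2ζω_n = 2.3, so ζ = 2.3/(2·1.113) = 1.03.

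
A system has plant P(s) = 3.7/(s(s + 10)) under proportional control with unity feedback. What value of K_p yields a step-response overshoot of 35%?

From %OS = 100·exp(−πζ/√(1−ζ²)) = 35%, ζ = −ln(0.35)/√(π²+ln²(0.35)) = 0.3169.
Characteristic equation s² + 10s + 3.7K_p = 0 gives ζ = 10/(2√(3.7K_p)).
Setting ζ = 0.3169: √(3.7K_p) = 10/(2·0.3169) = 15.78, so K_p = 248.9/3.7 = 67.3.

K_p = 67.3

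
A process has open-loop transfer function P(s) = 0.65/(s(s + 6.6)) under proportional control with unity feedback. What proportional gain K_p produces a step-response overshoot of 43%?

K_p = 249

From %OS = 100·exp(−πζ/√(1−ζ²)) = 43%, ζ = −ln(0.43)/√(π²+ln²(0.43)) = 0.2594.
Characteristic equation s² + 6.6s + 0.65K_p = 0 gives ζ = 6.6/(2√(0.65K_p)).
Setting ζ = 0.2594: √(0.65K_p) = 6.6/(2·0.2594) = 12.72, so K_p = 161.8/0.65 = 249.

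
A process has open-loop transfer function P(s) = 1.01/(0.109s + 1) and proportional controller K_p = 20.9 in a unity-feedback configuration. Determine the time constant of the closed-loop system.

τ = 0.00493 s

Closed loop: T(s) = K_p·P/(1+K_p·P) = 21.11/(0.109s + 1 + 21.11), with pole at s = −(1 + 21.11)/0.109 = −202.8.
Closed-loop time constant τ = 1/202.8 = 0.00493 s.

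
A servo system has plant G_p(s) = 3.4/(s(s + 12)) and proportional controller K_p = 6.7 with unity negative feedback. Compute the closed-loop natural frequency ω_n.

1 + K_p·G_p(s) = 0 gives s² + 12s + 22.78 = 0.
Matching s² + 2ζω_n s + ω_n²: ω_n = √22.78 = 4.773 rad/s and 2ζω_n = 12, so ζ = 12/(2·4.773) = 1.26.

ω_n = 4.77 rad/s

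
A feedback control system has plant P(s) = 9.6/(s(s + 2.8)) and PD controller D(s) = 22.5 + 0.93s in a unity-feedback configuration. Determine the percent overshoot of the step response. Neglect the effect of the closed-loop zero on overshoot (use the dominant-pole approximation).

Forward path: (22.5 + 0.93s)·9.6/(s(s+2.8)). The closed-loop characteristic equation is s² + (2.8 + 9.6·0.93)s + 9.6·22.5 = 0.
That is s² + 11.73s + 216 = 0, so ω_n = 14.7 rad/s and ζ = 11.73/(2·14.7) = 0.399.
%OS = 100·exp(−πζ/√(1−ζ²)) = 25.5%.

25.5%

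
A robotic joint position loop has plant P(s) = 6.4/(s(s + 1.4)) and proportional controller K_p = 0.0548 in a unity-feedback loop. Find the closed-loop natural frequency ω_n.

ω_n = 0.592 rad/s

The closed-loop denominator is s(s+1.4) + 0.0548·6.4 = s² + 1.4s + 0.3507.
Matching s² + 2ζω_n s + ω_n²: ω_n = √0.3507 = 0.5922 rad/s and 2ζω_n = 1.4, so ζ = 1.4/(2·0.5922) = 1.18.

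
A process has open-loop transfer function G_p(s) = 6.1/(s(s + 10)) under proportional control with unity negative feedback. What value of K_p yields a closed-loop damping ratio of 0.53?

K_p = 14.6

Closed-loop characteristic equation: s² + 10s + K_p·6.1 = 0.
So ω_n = √(6.1K_p) and 2ζω_n = 10, giving ζ = 10/(2√(6.1K_p)).
Setting ζ = 0.53: √(6.1K_p) = 10/(2·0.53) = 9.434, so K_p = 89/6.1 = 14.6.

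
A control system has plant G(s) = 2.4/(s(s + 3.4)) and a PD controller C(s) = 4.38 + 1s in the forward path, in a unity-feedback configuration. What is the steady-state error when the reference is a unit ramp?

The loop has one pole at the origin (type 1). Velocity error constant K_v = lim_{s→0} s·C(s)G(s) = 4.38·2.4/3.4 = 3.092.
Steady-state error to a unit ramp: e_ss = 1/K_v = 0.323.

0.323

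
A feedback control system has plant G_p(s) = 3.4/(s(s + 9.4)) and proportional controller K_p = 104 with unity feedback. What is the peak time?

T_p = 0.173 s

Closed-loop characteristic equation: s² + 9.4s + 353.6 = 0, so ω_n = 18.8 rad/s and ζ = 9.4/(2·18.8) = 0.2499.
Damped frequency ω_d = ω_n√(1−ζ²) = 18.21 rad/s, so peak time T_p = π/ω_d = 0.173 s.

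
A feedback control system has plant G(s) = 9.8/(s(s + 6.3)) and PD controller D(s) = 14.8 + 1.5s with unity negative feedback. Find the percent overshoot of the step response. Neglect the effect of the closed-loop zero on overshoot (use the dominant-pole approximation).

Forward path: (14.8 + 1.5s)·9.8/(s(s+6.3)). The closed-loop characteristic equation is s² + (6.3 + 9.8·1.5)s + 9.8·14.8 = 0.
That is s² + 21s + 145 = 0, so ω_n = 12.04 rad/s and ζ = 21/(2·12.04) = 0.8719.
%OS = 100·exp(−πζ/√(1−ζ²)) = 0.373%.

0.373%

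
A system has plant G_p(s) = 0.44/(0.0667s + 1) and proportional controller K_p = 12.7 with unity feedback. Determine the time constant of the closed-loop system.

τ = 0.0101 s

Closed loop: T(s) = K_p·G_p/(1+K_p·G_p) = 5.588/(0.0667s + 1 + 5.588), with pole at s = −(1 + 5.588)/0.0667 = −98.77.
Closed-loop time constant τ = 1/98.77 = 0.0101 s.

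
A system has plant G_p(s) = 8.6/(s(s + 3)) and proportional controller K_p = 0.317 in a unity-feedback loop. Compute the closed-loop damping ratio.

ζ = 0.908

With unity feedback the closed-loop characteristic equation is s² + 3s + 0.317·8.6 = s² + 3s + 2.726 = 0.
So ω_n² = 2.726 ⇒ ω_n = 1.651 rad/s, and ζ = 3/(2ω_n) = 0.908.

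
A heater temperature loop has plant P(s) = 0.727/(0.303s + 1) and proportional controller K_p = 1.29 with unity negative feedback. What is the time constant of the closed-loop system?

τ = 0.156 s

Closed loop: T(s) = K_p·P/(1+K_p·P) = 0.9378/(0.303s + 1 + 0.9378), with pole at s = −(1 + 0.9378)/0.303 = −6.395.
Closed-loop time constant τ = 1/6.395 = 0.156 s.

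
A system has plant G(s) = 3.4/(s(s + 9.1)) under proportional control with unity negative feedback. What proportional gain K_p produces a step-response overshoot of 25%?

From %OS = 100·exp(−πζ/√(1−ζ²)) = 25%, ζ = −ln(0.25)/√(π²+ln²(0.25)) = 0.4037.
Characteristic equation s² + 9.1s + 3.4K_p = 0 gives ζ = 9.1/(2√(3.4K_p)).
Setting ζ = 0.4037: √(3.4K_p) = 9.1/(2·0.4037) = 11.27, so K_p = 127/3.4 = 37.4.

K_p = 37.4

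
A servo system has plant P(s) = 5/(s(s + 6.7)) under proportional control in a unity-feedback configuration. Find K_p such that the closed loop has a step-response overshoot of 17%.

K_p = 9.3

From %OS = 100·exp(−πζ/√(1−ζ²)) = 17%, ζ = −ln(0.17)/√(π²+ln²(0.17)) = 0.4913.
Characteristic equation s² + 6.7s + 5K_p = 0 gives ζ = 6.7/(2√(5K_p)).
Setting ζ = 0.4913: √(5K_p) = 6.7/(2·0.4913) = 6.819, so K_p = 46.5/5 = 9.3.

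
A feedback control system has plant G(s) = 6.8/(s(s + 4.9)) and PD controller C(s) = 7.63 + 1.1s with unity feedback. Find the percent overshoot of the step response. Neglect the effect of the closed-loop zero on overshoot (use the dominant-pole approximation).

0.51%

Forward path: (7.63 + 1.1s)·6.8/(s(s+4.9)). The closed-loop characteristic equation is s² + (4.9 + 6.8·1.1)s + 6.8·7.63 = 0.
That is s² + 12.38s + 51.88 = 0, so ω_n = 7.203 rad/s and ζ = 12.38/(2·7.203) = 0.8594.
%OS = 100·exp(−πζ/√(1−ζ²)) = 0.51%.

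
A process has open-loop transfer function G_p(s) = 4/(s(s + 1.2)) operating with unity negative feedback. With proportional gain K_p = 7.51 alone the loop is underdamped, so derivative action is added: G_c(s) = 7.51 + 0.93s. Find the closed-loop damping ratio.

ζ = 0.449

Forward path: (7.51 + 0.93s)·4/(s(s+1.2)). The closed-loop characteristic equation is s² + (1.2 + 4·0.93)s + 4·7.51 = 0.
That is s² + 4.92s + 30.04 = 0, so ω_n = 5.481 rad/s and ζ = 4.92/(2·5.481) = 0.4488.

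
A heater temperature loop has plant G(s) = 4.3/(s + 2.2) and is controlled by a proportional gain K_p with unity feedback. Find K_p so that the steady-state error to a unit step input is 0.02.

K_p = 25.1

Steady-state error for a unit step on this type-0 loop is 1/(1 + K_p·G(0)).
G(0) = 1.955. Require 1/(1 + K_p·1.955) = 0.02, so 1 + 1.955·K_p = 50.
K_p = (50 − 1)/1.955 = 25.1.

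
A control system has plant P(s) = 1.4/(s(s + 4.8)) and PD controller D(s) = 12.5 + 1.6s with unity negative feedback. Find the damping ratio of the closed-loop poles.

ζ = 0.841

Forward path: (12.5 + 1.6s)·1.4/(s(s+4.8)). The closed-loop characteristic equation is s² + (4.8 + 1.4·1.6)s + 1.4·12.5 = 0.
That is s² + 7.04s + 17.5 = 0, so ω_n = 4.183 rad/s and ζ = 7.04/(2·4.183) = 0.8414.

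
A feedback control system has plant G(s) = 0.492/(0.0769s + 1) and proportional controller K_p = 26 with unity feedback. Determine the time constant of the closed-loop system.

Closed loop: T(s) = K_p·G/(1+K_p·G) = 12.79/(0.0769s + 1 + 12.79), with pole at s = −(1 + 12.79)/0.0769 = −179.3.
Closed-loop time constant τ = 1/179.3 = 0.00558 s.

τ = 0.00558 s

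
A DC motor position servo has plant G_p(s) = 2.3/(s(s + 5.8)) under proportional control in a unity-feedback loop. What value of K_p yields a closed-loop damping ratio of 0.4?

Closed-loop characteristic equation: s² + 5.8s + K_p·2.3 = 0.
So ω_n = √(2.3K_p) and 2ζω_n = 5.8, giving ζ = 5.8/(2√(2.3K_p)).
Setting ζ = 0.4: √(2.3K_p) = 5.8/(2·0.4) = 7.25, so K_p = 52.56/2.3 = 22.9.

K_p = 22.9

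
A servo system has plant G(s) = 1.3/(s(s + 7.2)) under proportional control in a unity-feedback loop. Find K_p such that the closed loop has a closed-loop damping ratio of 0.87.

Closed-loop characteristic equation: s² + 7.2s + K_p·1.3 = 0.
So ω_n = √(1.3K_p) and 2ζω_n = 7.2, giving ζ = 7.2/(2√(1.3K_p)).
Setting ζ = 0.87: √(1.3K_p) = 7.2/(2·0.87) = 4.138, so K_p = 17.12/1.3 = 13.2.

K_p = 13.2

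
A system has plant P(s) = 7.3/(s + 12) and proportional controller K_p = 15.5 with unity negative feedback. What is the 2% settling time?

Closed-loop transfer function: T(s) = K_p·P(s)/(1 + K_p·P(s)) = 113.1/(s + 12 + 113.1) = 113.1/(s + 125.1).
Time constant τ = 1/125.1 = 0.00799 s, so the 2% settling time is about 4τ = 0.032 s.

T_s ≈ 0.032 s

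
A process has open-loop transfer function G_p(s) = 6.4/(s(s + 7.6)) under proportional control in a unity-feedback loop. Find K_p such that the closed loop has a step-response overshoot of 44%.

From %OS = 100·exp(−πζ/√(1−ζ²)) = 44%, ζ = −ln(0.44)/√(π²+ln²(0.44)) = 0.2528.
Characteristic equation s² + 7.6s + 6.4K_p = 0 gives ζ = 7.6/(2√(6.4K_p)).
Setting ζ = 0.2528: √(6.4K_p) = 7.6/(2·0.2528) = 15.03, so K_p = 225.9/6.4 = 35.3.

K_p = 35.3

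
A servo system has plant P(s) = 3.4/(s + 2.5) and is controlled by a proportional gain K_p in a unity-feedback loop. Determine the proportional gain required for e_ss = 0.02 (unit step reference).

For a type-0 loop with proportional control, e_ss = 1/(1 + K_p·P(0)).
P(0) = 1.36. Require 1/(1 + K_p·1.36) = 0.02, so 1 + 1.36·K_p = 50.
K_p = (50 − 1)/1.36 = 36.

K_p = 36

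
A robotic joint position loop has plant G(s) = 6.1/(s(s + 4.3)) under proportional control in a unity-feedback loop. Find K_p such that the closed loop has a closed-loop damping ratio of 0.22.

K_p = 15.7

Closed-loop characteristic equation: s² + 4.3s + K_p·6.1 = 0.
So ω_n = √(6.1K_p) and 2ζω_n = 4.3, giving ζ = 4.3/(2√(6.1K_p)).
Setting ζ = 0.22: √(6.1K_p) = 4.3/(2·0.22) = 9.773, so K_p = 95.51/6.1 = 15.7.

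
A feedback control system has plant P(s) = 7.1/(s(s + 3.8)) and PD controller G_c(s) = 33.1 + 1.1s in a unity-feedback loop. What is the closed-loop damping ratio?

ζ = 0.379

Forward path: (33.1 + 1.1s)·7.1/(s(s+3.8)). The closed-loop characteristic equation is s² + (3.8 + 7.1·1.1)s + 7.1·33.1 = 0.
That is s² + 11.61s + 235 = 0, so ω_n = 15.33 rad/s and ζ = 11.61/(2·15.33) = 0.3787.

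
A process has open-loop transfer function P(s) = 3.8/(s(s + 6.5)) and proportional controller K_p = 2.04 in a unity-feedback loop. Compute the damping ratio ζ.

ζ = 1.17

With unity feedback the closed-loop characteristic equation is s² + 6.5s + 2.04·3.8 = s² + 6.5s + 7.752 = 0.
Matching s² + 2ζω_n s + ω_n²: ω_n = √7.752 = 2.784 rad/s and 2ζω_n = 6.5, so ζ = 6.5/(2·2.784) = 1.17.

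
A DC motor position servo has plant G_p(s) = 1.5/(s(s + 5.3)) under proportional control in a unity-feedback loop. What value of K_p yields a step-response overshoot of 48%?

K_p = 90.5

From %OS = 100·exp(−πζ/√(1−ζ²)) = 48%, ζ = −ln(0.48)/√(π²+ln²(0.48)) = 0.2275.
Characteristic equation s² + 5.3s + 1.5K_p = 0 gives ζ = 5.3/(2√(1.5K_p)).
Setting ζ = 0.2275: √(1.5K_p) = 5.3/(2·0.2275) = 11.65, so K_p = 135.7/1.5 = 90.5.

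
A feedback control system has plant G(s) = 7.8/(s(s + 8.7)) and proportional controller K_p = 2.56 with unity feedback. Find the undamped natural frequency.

ω_n = 4.47 rad/s

1 + K_p·G(s) = 0 gives s² + 8.7s + 19.97 = 0.
Matching s² + 2ζω_n s + ω_n²: ω_n = √19.97 = 4.469 rad/s and 2ζω_n = 8.7, so ζ = 8.7/(2·4.469) = 0.973.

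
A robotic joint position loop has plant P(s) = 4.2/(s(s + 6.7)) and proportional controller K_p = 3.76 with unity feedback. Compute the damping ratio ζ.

ζ = 0.843

The closed-loop denominator is s(s+6.7) + 3.76·4.2 = s² + 6.7s + 15.79.
So ω_n² = 15.79 ⇒ ω_n = 3.974 rad/s, and ζ = 6.7/(2ω_n) = 0.843.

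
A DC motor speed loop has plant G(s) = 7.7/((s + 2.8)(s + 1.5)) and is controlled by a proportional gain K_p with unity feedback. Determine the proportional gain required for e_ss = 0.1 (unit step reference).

K_p = 4.91

For a type-0 loop with proportional control, e_ss = 1/(1 + K_p·G(0)).
G(0) = 1.833. Require 1/(1 + K_p·1.833) = 0.1, so 1 + 1.833·K_p = 10.
K_p = (10 − 1)/1.833 = 4.91.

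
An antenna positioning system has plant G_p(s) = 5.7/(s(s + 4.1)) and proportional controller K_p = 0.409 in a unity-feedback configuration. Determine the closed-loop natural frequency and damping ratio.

ω_n = 1.53 rad/s, ζ = 1.34

The closed-loop denominator is s(s+4.1) + 0.409·5.7 = s² + 4.1s + 2.331.
So ω_n² = 2.331 ⇒ ω_n = 1.527 rad/s, and ζ = 4.1/(2ω_n) = 1.34.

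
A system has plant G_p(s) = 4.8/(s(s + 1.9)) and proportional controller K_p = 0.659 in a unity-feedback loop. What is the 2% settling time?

T_s ≈ 4.21 s

From 1 + K_pG_p(s) = 0: s² + 1.9s + 3.163 = 0 ⇒ ω_n = 1.779, ζ = 0.5341.
2% settling time T_s ≈ 4/(ζω_n) = 4/0.95 = 4.21 s.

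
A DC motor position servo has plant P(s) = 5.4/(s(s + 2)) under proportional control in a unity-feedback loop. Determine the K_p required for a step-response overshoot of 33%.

K_p = 1.67

From %OS = 100·exp(−πζ/√(1−ζ²)) = 33%, ζ = −ln(0.33)/√(π²+ln²(0.33)) = 0.3328.
Characteristic equation s² + 2s + 5.4K_p = 0 gives ζ = 2/(2√(5.4K_p)).
Setting ζ = 0.3328: √(5.4K_p) = 2/(2·0.3328) = 3.005, so K_p = 9.03/5.4 = 1.67.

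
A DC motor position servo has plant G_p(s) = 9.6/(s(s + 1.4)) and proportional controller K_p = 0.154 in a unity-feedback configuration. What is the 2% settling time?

T_s ≈ 5.71 s

Closed-loop characteristic equation: s² + 1.4s + 1.478 = 0, so ω_n = 1.216 rad/s and ζ = 1.4/(2·1.216) = 0.5757.
2% settling time T_s ≈ 4/(ζω_n) = 4/0.7 = 5.71 s.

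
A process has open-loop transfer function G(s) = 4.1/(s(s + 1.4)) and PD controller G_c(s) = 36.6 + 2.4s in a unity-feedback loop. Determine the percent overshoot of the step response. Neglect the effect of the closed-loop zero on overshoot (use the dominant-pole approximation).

19.7%

Forward path: (36.6 + 2.4s)·4.1/(s(s+1.4)). The closed-loop characteristic equation is s² + (1.4 + 4.1·2.4)s + 4.1·36.6 = 0.
That is s² + 11.24s + 150.1 = 0, so ω_n = 12.25 rad/s and ζ = 11.24/(2·12.25) = 0.4588.
%OS = 100·exp(−πζ/√(1−ζ²)) = 19.7%.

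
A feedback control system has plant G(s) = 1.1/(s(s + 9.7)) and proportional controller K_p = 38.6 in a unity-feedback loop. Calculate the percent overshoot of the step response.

From 1 + K_pG(s) = 0: s² + 9.7s + 42.46 = 0 ⇒ ω_n = 6.516, ζ = 0.7443.
%OS = 100·exp(−πζ/√(1−ζ²)) = 100·exp(−π·0.7443/√0.446) = 3.02%.

3.02%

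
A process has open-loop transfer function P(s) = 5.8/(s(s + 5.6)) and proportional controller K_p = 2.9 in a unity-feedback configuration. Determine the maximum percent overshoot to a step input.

The closed-loop denominator s² + 5.6s + 16.82 gives ω_n = √16.82 = 4.101 and ζ = 5.6/(2ω_n) = 0.6827.
%OS = 100·exp(−πζ/√(1−ζ²)) = 100·exp(−π·0.6827/√0.5339) = 5.31%.

5.31%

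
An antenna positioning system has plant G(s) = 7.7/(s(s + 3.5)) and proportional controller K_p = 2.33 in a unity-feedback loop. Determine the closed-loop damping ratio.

ζ = 0.413

The closed-loop denominator is s(s+3.5) + 2.33·7.7 = s² + 3.5s + 17.94.
Matching s² + 2ζω_n s + ω_n²: ω_n = √17.94 = 4.236 rad/s and 2ζω_n = 3.5, so ζ = 3.5/(2·4.236) = 0.413.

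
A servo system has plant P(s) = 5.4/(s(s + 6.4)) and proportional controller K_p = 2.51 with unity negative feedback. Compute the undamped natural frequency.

The closed-loop denominator is s(s+6.4) + 2.51·5.4 = s² + 6.4s + 13.55.
So ω_n² = 13.55 ⇒ ω_n = 3.682 rad/s, and ζ = 6.4/(2ω_n) = 0.869.

ω_n = 3.68 rad/s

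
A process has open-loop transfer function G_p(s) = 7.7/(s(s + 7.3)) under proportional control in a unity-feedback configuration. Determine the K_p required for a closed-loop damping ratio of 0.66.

K_p = 3.97

Closed-loop characteristic equation: s² + 7.3s + K_p·7.7 = 0.
So ω_n = √(7.7K_p) and 2ζω_n = 7.3, giving ζ = 7.3/(2√(7.7K_p)).
Setting ζ = 0.66: √(7.7K_p) = 7.3/(2·0.66) = 5.53, so K_p = 30.58/7.7 = 3.97.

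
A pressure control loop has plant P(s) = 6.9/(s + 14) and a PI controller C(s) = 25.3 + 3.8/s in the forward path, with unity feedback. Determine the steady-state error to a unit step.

The open loop C(s)P(s) has a pole at the origin (type 1), so the static position error constant is infinite and e_ss = 1/(1+∞) = 0.

0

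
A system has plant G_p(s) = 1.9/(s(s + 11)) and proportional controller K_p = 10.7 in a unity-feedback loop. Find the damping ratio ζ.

1 + K_p·G_p(s) = 0 gives s² + 11s + 20.33 = 0.
So ω_n² = 20.33 ⇒ ω_n = 4.509 rad/s, and ζ = 11/(2ω_n) = 1.22.

ζ = 1.22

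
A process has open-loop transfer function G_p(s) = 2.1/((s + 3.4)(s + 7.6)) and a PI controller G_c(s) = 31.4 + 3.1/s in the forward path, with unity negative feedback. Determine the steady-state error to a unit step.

The open loop G_c(s)G_p(s) has a pole at the origin (type 1), so the static position error constant is infinite and e_ss = 1/(1+∞) = 0.

0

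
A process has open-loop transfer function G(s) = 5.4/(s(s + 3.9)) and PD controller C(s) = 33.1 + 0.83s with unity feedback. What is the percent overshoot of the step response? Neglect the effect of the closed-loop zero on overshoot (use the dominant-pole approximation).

Forward path: (33.1 + 0.83s)·5.4/(s(s+3.9)). The closed-loop characteristic equation is s² + (3.9 + 5.4·0.83)s + 5.4·33.1 = 0.
That is s² + 8.382s + 178.7 = 0, so ω_n = 13.37 rad/s and ζ = 8.382/(2·13.37) = 0.3135.
%OS = 100·exp(−πζ/√(1−ζ²)) = 35.4%.

35.4%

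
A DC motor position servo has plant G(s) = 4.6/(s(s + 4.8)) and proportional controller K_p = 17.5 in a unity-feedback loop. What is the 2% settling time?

From 1 + K_pG(s) = 0: s² + 4.8s + 80.5 = 0 ⇒ ω_n = 8.972, ζ = 0.2675.
2% settling time T_s ≈ 4/(ζω_n) = 4/2.4 = 1.67 s.

T_s ≈ 1.67 s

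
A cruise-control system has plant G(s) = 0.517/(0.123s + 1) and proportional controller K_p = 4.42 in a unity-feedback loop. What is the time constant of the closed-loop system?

τ = 0.0374 s

Closed loop: T(s) = K_p·G/(1+K_p·G) = 2.285/(0.123s + 1 + 2.285), with pole at s = −(1 + 2.285)/0.123 = −26.71.
Closed-loop time constant τ = 1/26.71 = 0.0374 s.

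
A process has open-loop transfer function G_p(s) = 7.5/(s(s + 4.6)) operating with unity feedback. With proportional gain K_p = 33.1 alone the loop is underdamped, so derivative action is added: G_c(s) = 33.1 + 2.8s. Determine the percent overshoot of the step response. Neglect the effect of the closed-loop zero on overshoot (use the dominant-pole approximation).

Forward path: (33.1 + 2.8s)·7.5/(s(s+4.6)). The closed-loop characteristic equation is s² + (4.6 + 7.5·2.8)s + 7.5·33.1 = 0.
That is s² + 25.6s + 248.2 = 0, so ω_n = 15.76 rad/s and ζ = 25.6/(2·15.76) = 0.8124.
%OS = 100·exp(−πζ/√(1−ζ²)) = 1.26%.

1.26%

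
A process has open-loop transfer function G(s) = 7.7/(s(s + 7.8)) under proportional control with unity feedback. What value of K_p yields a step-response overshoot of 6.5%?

From %OS = 100·exp(−πζ/√(1−ζ²)) = 6.5%, ζ = −ln(0.065)/√(π²+ln²(0.065)) = 0.6564.
Characteristic equation s² + 7.8s + 7.7K_p = 0 gives ζ = 7.8/(2√(7.7K_p)).
Setting ζ = 0.6564: √(7.7K_p) = 7.8/(2·0.6564) = 5.942, so K_p = 35.3/7.7 = 4.58.

K_p = 4.58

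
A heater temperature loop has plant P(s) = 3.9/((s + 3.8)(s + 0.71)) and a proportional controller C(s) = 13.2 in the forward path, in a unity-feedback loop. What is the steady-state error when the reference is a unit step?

The loop is type 0. Static position error constant K_pos = C(0)·P(0) = 13.2·1.446 = 19.08.
Steady-state error to a unit step: e_ss = 1/(1+K_pos) = 1/20.08 = 0.0498.

0.0498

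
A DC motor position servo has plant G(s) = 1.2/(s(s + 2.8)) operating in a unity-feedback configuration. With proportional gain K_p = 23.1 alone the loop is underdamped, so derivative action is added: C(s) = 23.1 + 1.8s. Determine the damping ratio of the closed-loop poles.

Forward path: (23.1 + 1.8s)·1.2/(s(s+2.8)). The closed-loop characteristic equation is s² + (2.8 + 1.2·1.8)s + 1.2·23.1 = 0.
That is s² + 4.96s + 27.72 = 0, so ω_n = 5.265 rad/s and ζ = 4.96/(2·5.265) = 0.471.

ζ = 0.471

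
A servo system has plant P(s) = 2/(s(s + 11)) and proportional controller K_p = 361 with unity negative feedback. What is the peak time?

Closed-loop characteristic equation: s² + 11s + 722 = 0, so ω_n = 26.87 rad/s and ζ = 11/(2·26.87) = 0.2047.
Damped frequency ω_d = ω_n√(1−ζ²) = 26.3 rad/s, so peak time T_p = π/ω_d = 0.119 s.

T_p = 0.119 s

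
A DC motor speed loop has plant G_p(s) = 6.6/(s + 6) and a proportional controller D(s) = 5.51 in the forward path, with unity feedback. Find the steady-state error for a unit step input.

The loop is type 0. Static position error constant K_pos = D(0)·G_p(0) = 5.51·1.1 = 6.061.
Steady-state error to a unit step: e_ss = 1/(1+K_pos) = 1/7.061 = 0.142.

0.142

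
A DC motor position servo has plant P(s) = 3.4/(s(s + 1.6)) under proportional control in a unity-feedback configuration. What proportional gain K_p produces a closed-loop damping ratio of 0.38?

K_p = 1.3

Closed-loop characteristic equation: s² + 1.6s + K_p·3.4 = 0.
So ω_n = √(3.4K_p) and 2ζω_n = 1.6, giving ζ = 1.6/(2√(3.4K_p)).
Setting ζ = 0.38: √(3.4K_p) = 1.6/(2·0.38) = 2.105, so K_p = 4.432/3.4 = 1.3.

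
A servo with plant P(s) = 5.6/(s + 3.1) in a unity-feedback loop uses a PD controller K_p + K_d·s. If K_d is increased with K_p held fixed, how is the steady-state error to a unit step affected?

unchanged

K_d affects only the transient (the s-coefficient); the DC loop gain, and hence e_ss, depends only on K_p.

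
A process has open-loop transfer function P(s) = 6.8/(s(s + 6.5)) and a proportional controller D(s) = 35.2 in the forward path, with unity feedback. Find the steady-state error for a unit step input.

The open loop D(s)P(s) has a pole at the origin (type 1), so the static position error constant is infinite and e_ss = 1/(1+∞) = 0.

0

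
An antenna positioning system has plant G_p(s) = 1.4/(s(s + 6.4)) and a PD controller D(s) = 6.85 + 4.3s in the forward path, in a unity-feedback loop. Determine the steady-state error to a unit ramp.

The loop has one pole at the origin (type 1). Velocity error constant K_v = lim_{s→0} s·D(s)G_p(s) = 6.85·1.4/6.4 = 1.498.
Steady-state error to a unit ramp: e_ss = 1/K_v = 0.667.

0.667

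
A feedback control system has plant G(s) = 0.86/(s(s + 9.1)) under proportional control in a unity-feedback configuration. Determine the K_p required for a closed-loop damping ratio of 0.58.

Closed-loop characteristic equation: s² + 9.1s + K_p·0.86 = 0.
So ω_n = √(0.86K_p) and 2ζω_n = 9.1, giving ζ = 9.1/(2√(0.86K_p)).
Setting ζ = 0.58: √(0.86K_p) = 9.1/(2·0.58) = 7.845, so K_p = 61.54/0.86 = 71.6.

K_p = 71.6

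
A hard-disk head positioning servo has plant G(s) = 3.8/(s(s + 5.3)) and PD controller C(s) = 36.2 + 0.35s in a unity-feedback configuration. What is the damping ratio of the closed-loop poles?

Forward path: (36.2 + 0.35s)·3.8/(s(s+5.3)). The closed-loop characteristic equation is s² + (5.3 + 3.8·0.35)s + 3.8·36.2 = 0.
That is s² + 6.63s + 137.6 = 0, so ω_n = 11.73 rad/s and ζ = 6.63/(2·11.73) = 0.2826.

ζ = 0.283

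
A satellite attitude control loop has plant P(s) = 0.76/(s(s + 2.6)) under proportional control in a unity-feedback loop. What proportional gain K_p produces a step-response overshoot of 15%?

K_p = 8.32

From %OS = 100·exp(−πζ/√(1−ζ²)) = 15%, ζ = −ln(0.15)/√(π²+ln²(0.15)) = 0.5169.
Characteristic equation s² + 2.6s + 0.76K_p = 0 gives ζ = 2.6/(2√(0.76K_p)).
Setting ζ = 0.5169: √(0.76K_p) = 2.6/(2·0.5169) = 2.515, so K_p = 6.324/0.76 = 8.32.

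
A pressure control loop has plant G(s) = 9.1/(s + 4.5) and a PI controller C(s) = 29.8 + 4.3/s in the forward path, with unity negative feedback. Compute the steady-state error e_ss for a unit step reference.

The open loop C(s)G(s) has a pole at the origin (type 1), so the static position error constant is infinite and e_ss = 1/(1+∞) = 0.

0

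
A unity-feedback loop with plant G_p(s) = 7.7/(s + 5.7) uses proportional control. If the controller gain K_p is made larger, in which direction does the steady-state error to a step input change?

decrease

e_ss = 1/(1 + K_p·G_p(0)); a larger K_p raises the denominator, so e_ss decreases.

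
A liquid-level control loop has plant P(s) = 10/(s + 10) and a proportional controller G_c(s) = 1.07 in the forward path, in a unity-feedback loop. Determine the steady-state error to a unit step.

The loop is type 0. Static position error constant K_pos = G_c(0)·P(0) = 1.07·1 = 1.07.
Steady-state error to a unit step: e_ss = 1/(1+K_pos) = 1/2.07 = 0.483.

0.483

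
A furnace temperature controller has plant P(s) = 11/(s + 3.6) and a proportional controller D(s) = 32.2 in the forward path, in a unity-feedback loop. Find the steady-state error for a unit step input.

0.0101

The loop is type 0. Static position error constant K_pos = D(0)·P(0) = 32.2·3.056 = 98.39.
Steady-state error to a unit step: e_ss = 1/(1+K_pos) = 1/99.39 = 0.0101.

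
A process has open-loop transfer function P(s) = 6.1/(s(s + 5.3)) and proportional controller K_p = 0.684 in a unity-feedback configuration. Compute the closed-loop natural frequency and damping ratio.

The closed-loop denominator is s(s+5.3) + 0.684·6.1 = s² + 5.3s + 4.172.
So ω_n² = 4.172 ⇒ ω_n = 2.043 rad/s, and ζ = 5.3/(2ω_n) = 1.3.

ω_n = 2.04 rad/s, ζ = 1.3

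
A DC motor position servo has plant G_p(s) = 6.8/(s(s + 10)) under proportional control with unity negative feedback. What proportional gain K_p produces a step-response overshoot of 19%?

K_p = 16.8

From %OS = 100·exp(−πζ/√(1−ζ²)) = 19%, ζ = −ln(0.19)/√(π²+ln²(0.19)) = 0.4673.
Characteristic equation s² + 10s + 6.8K_p = 0 gives ζ = 10/(2√(6.8K_p)).
Setting ζ = 0.4673: √(6.8K_p) = 10/(2·0.4673) = 10.7, so K_p = 114.5/6.8 = 16.8.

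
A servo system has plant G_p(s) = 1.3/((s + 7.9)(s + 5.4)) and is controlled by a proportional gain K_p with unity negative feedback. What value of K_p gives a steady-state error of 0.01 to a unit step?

K_p = 3250

The loop is type 0, so e_ss(step) = 1/(1 + K_pos) with K_pos = K_p·G_p(0).
G_p(0) = 0.03047. Require 1/(1 + K_p·0.03047) = 0.01, so 1 + 0.03047·K_p = 100.
K_p = (100 − 1)/0.03047 = 3250.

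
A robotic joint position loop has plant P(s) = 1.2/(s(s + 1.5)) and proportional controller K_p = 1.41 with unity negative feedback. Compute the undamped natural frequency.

With unity feedback the closed-loop characteristic equation is s² + 1.5s + 1.41·1.2 = s² + 1.5s + 1.692 = 0.
So ω_n² = 1.692 ⇒ ω_n = 1.301 rad/s, and ζ = 1.5/(2ω_n) = 0.577.

ω_n = 1.3 rad/s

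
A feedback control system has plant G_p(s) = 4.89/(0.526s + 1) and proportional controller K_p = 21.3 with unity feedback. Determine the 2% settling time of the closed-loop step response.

Closed loop: T(s) = K_p·G_p/(1+K_p·G_p) = 104.2/(0.526s + 1 + 104.2), with pole at s = −(1 + 104.2)/0.526 = −199.9.
τ = 1/199.9 = 0.005002 s, so 2% settling time ≈ 4τ = 0.02 s.

T_s ≈ 0.02 s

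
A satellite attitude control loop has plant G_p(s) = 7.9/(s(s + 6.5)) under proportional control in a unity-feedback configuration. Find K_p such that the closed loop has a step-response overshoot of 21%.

K_p = 6.75

From %OS = 100·exp(−πζ/√(1−ζ²)) = 21%, ζ = −ln(0.21)/√(π²+ln²(0.21)) = 0.4449.
Characteristic equation s² + 6.5s + 7.9K_p = 0 gives ζ = 6.5/(2√(7.9K_p)).
Setting ζ = 0.4449: √(7.9K_p) = 6.5/(2·0.4449) = 7.305, so K_p = 53.36/7.9 = 6.75.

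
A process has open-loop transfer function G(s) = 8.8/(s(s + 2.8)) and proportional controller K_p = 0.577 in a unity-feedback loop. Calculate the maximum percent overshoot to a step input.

8.28%

From 1 + K_pG(s) = 0: s² + 2.8s + 5.078 = 0 ⇒ ω_n = 2.253, ζ = 0.6213.
%OS = 100·exp(−πζ/√(1−ζ²)) = 100·exp(−π·0.6213/√0.614) = 8.28%.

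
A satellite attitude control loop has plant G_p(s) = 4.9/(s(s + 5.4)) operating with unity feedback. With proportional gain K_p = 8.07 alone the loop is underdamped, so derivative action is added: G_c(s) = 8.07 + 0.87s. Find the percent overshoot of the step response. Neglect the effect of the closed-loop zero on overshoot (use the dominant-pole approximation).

2.3%

Forward path: (8.07 + 0.87s)·4.9/(s(s+5.4)). The closed-loop characteristic equation is s² + (5.4 + 4.9·0.87)s + 4.9·8.07 = 0.
That is s² + 9.663s + 39.54 = 0, so ω_n = 6.288 rad/s and ζ = 9.663/(2·6.288) = 0.7683.
%OS = 100·exp(−πζ/√(1−ζ²)) = 2.3%.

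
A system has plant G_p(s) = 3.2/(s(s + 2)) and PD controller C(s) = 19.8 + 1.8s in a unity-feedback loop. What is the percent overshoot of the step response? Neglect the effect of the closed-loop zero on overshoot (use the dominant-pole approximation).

17.3%

Forward path: (19.8 + 1.8s)·3.2/(s(s+2)). The closed-loop characteristic equation is s² + (2 + 3.2·1.8)s + 3.2·19.8 = 0.
That is s² + 7.76s + 63.36 = 0, so ω_n = 7.96 rad/s and ζ = 7.76/(2·7.96) = 0.4874.
%OS = 100·exp(−πζ/√(1−ζ²)) = 17.3%.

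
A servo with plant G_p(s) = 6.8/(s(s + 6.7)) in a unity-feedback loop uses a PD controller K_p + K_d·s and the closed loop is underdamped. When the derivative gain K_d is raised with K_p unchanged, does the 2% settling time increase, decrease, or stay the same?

decrease

Characteristic equation s² + (6.7 + 6.8K_d)s + 6.8K_p = 0: raising K_d increases ζω_n = (6.7+6.8K_d)/2 while the loop stays underdamped, so T_s ≈ 4/(ζω_n) decreases.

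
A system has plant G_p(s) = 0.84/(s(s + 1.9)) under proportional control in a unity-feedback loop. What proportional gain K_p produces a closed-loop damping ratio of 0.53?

Closed-loop characteristic equation: s² + 1.9s + K_p·0.84 = 0.
So ω_n = √(0.84K_p) and 2ζω_n = 1.9, giving ζ = 1.9/(2√(0.84K_p)).
Setting ζ = 0.53: √(0.84K_p) = 1.9/(2·0.53) = 1.792, so K_p = 3.213/0.84 = 3.82.

K_p = 3.82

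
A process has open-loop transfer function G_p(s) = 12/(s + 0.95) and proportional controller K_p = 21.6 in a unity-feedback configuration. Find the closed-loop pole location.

s = -260.2

Closed-loop transfer function: T(s) = K_p·G_p(s)/(1 + K_p·G_p(s)) = 259.2/(s + 0.95 + 259.2) = 259.2/(s + 260.2).
The closed-loop pole is at s = −260.2.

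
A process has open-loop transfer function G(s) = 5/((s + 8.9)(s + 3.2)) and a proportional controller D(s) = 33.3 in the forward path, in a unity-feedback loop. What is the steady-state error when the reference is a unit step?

The loop is type 0. Static position error constant K_pos = D(0)·G(0) = 33.3·0.1756 = 5.846.
Steady-state error to a unit step: e_ss = 1/(1+K_pos) = 1/6.846 = 0.146.

0.146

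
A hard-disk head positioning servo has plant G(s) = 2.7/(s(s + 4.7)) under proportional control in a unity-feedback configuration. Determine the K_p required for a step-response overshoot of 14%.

From %OS = 100·exp(−πζ/√(1−ζ²)) = 14%, ζ = −ln(0.14)/√(π²+ln²(0.14)) = 0.5305.
Characteristic equation s² + 4.7s + 2.7K_p = 0 gives ζ = 4.7/(2√(2.7K_p)).
Setting ζ = 0.5305: √(2.7K_p) = 4.7/(2·0.5305) = 4.43, so K_p = 19.62/2.7 = 7.27.

K_p = 7.27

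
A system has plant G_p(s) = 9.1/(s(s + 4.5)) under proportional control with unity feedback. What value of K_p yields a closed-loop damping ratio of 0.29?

K_p = 6.61

Closed-loop characteristic equation: s² + 4.5s + K_p·9.1 = 0.
So ω_n = √(9.1K_p) and 2ζω_n = 4.5, giving ζ = 4.5/(2√(9.1K_p)).
Setting ζ = 0.29: √(9.1K_p) = 4.5/(2·0.29) = 7.759, so K_p = 60.2/9.1 = 6.61.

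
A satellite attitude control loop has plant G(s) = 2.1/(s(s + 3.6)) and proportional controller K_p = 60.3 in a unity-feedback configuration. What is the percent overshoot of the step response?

60.1%

The closed-loop denominator s² + 3.6s + 126.6 gives ω_n = √126.6 = 11.25 and ζ = 3.6/(2ω_n) = 0.16.
%OS = 100·exp(−πζ/√(1−ζ²)) = 100·exp(−π·0.16/√0.9744) = 60.1%.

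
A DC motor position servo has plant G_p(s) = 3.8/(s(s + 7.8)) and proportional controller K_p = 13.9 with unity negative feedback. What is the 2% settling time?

T_s ≈ 1.03 s

Closed-loop characteristic equation: s² + 7.8s + 52.82 = 0, so ω_n = 7.268 rad/s and ζ = 7.8/(2·7.268) = 0.5366.
2% settling time T_s ≈ 4/(ζω_n) = 4/3.9 = 1.03 s.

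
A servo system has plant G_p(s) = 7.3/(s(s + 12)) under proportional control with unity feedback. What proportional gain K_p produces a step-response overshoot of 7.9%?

From %OS = 100·exp(−πζ/√(1−ζ²)) = 7.9%, ζ = −ln(0.079)/√(π²+ln²(0.079)) = 0.6285.
Characteristic equation s² + 12s + 7.3K_p = 0 gives ζ = 12/(2√(7.3K_p)).
Setting ζ = 0.6285: √(7.3K_p) = 12/(2·0.6285) = 9.547, so K_p = 91.15/7.3 = 12.5.

K_p = 12.5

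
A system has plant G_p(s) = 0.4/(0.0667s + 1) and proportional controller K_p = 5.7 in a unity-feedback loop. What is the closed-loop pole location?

s = -49.18

Closed loop: T(s) = K_p·G_p/(1+K_p·G_p) = 2.28/(0.0667s + 1 + 2.28), with pole at s = −(1 + 2.28)/0.0667 = −49.18.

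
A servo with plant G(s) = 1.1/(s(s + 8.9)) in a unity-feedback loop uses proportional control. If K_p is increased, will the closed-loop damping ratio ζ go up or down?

ζ = 8.9/(2√(1.1K_p)); increasing K_p raises the denominator, so ζ falls.

decrease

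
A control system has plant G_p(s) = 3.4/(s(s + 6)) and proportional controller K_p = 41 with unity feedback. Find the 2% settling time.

T_s ≈ 1.33 s

The closed-loop denominator s² + 6s + 139.4 gives ω_n = √139.4 = 11.81 and ζ = 6/(2ω_n) = 0.2541.
2% settling time T_s ≈ 4/(ζω_n) = 4/3 = 1.33 s.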